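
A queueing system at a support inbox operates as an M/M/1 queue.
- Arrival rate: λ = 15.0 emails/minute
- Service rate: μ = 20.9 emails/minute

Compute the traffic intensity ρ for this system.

Server utilization: ρ = λ/μ
ρ = 15.0/20.9 = 0.7177
The server is busy 71.77% of the time.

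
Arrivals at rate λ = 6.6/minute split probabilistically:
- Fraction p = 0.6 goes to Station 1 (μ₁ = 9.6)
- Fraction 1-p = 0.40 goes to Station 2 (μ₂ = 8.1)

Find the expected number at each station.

Effective rates: λ₁ = 6.6×0.6 = 3.96, λ₂ = 6.6×0.40 = 2.64
Station 1: ρ₁ = 3.96/9.6 = 0.4125, L₁ = ρ₁/(1-ρ₁) = 0.4125/(1-0.4125) = 0.7021
Station 2: ρ₂ = 2.64/8.1 = 0.3259, L₂ = ρ₂/(1-ρ₂) = 0.3259/(1-0.3259) = 0.4835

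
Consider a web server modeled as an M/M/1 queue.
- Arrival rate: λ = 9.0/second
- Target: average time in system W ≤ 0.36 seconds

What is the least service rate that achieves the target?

For M/M/1: W = 1/(μ-λ)
Need W ≤ 0.36, so 1/(μ-λ) ≤ 0.36
μ - λ ≥ 1/0.36 = 2.7778
μ ≥ 9.0 + 2.7778 = 11.7778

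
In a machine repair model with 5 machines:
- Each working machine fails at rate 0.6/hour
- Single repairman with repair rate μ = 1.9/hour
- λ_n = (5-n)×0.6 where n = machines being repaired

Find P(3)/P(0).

P(3)/P(0) = ∏_{i=0}^{3-1} λ_i/μ_{i+1}
= (5-0)×0.6/1.9 × (5-1)×0.6/1.9 × (5-2)×0.6/1.9
= 1.8895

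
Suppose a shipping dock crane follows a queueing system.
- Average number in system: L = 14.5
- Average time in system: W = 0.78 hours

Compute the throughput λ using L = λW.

Little's Law: L = λW, so λ = L/W
λ = 14.5/0.78 = 18.5897 containers/hour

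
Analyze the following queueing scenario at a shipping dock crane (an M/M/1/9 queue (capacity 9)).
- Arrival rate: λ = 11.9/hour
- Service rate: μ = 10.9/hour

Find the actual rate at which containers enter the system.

ρ = λ/μ = 11.9/10.9 = 1.091743
P₀ = (1-ρ)/(1-ρ^(K+1)) = (1-1.091743)/(1-1.091743^10) = -0.09174/-1.4055 = 0.06527
P_K = P₀×ρ^K = 0.06527 × 1.091743^9 = 0.06527 × 2.2034 = 0.1438
λ_eff = λ(1-P_K) = 11.9 × (1 - 0.14382) = 11.9 × 0.85618 = 10.1885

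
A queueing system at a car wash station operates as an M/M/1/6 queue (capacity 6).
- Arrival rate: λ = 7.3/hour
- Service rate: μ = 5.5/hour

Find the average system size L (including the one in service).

ρ = λ/μ = 7.3/5.5 = 1.32727
P₀ = (1-ρ)/(1-ρ^(K+1)) = (1-1.32727)/(1-1.32727^7) = -0.32727/-6.2563 = 0.05231
P_K = P₀×ρ^K = 0.05231 × 1.32727^6 = 0.05231 × 5.4671 = 0.2860
L = ρ[1 - (K+1)ρ^K + Kρ^(K+1)] / [(1-ρ)(1-ρ^(K+1))]
L = 1.32727 × (1 - 7×5.46708 + 6×7.25630) / ((1 - 1.32727) × (1 - 7.25630)) = 4.0633 cars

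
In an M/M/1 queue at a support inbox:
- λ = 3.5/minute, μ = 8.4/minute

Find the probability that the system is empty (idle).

ρ = λ/μ = 3.5/8.4 = 0.4167
P(0) = 1 - ρ = 1 - 0.4167 = 0.5833
The server is idle 58.33% of the time.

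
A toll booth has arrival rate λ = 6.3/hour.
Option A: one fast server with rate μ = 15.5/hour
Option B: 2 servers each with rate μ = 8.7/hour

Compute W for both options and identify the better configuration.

Option A: single server μ = 15.5 (M/M/1)
  ρ_A = 6.3/15.5 = 0.4065
  W_A = 1/(μ-λ) = 1/(15.5-6.3) = 1/9.20 = 0.1087

Option B: 2 servers μ = 8.7 (M/M/2)
  ρ_B = λ/(cμ) = 6.3/(2×8.7) = 0.3621
  Offered load a = λ/μ = cρ = 6.3/8.7 = 0.7241
  P₀ = [ Σₙ₌₀^1 aⁿ/n! + a^2/(2!(1-ρ)) ]⁻¹
  Σ = a^0/0! + a^1/1! = 1.0000 + 0.7241 = 1.7241
  a^2/(2!(1-ρ)) = 0.5244/(2 × 0.6379) = 0.4110
  P₀ = 1/(1.7241 + 0.4110) = 0.4684
  Lq = P₀·a^2·ρ / (2!(1-ρ)²) = 0.4684 × 0.5244 × 0.3621 / (2 × 0.4070) = 0.1093
  Wq_B = Lq/λ = 0.109252/6.3 = 0.017342
  W_B = Wq_B + 1/μ = 0.017342 + 0.11494 = 0.1323

Since W_A = 0.1087 < W_B = 0.1323, Option A (single fast server) has the shorter time in system.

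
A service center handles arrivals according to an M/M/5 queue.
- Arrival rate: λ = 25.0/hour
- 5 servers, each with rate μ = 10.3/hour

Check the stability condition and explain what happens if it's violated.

Stability requires ρ = λ/(cμ) < 1
ρ = 25.0/(5 × 10.3) = 25.0/51.50 = 0.4854
Since 0.4854 < 1, the system is STABLE.
The servers are busy 48.54% of the time.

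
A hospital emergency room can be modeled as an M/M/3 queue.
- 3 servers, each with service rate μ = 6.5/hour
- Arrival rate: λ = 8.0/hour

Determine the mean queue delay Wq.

Traffic intensity: ρ = λ/(cμ) = 8.0/(3×6.5) = 0.4103
Since ρ = 0.4103 < 1, system is stable.
Offered load a = λ/μ = cρ = 8.0/6.5 = 1.2308
P₀ = [ Σₙ₌₀^2 aⁿ/n! + a^3/(3!(1-ρ)) ]⁻¹
Σ = a^0/0! + a^1/1! + a^2/2! = 1.0000 + 1.2308 + 0.7574 = 2.9882
a^3/(3!(1-ρ)) = 1.8644/(6 × 0.5897) = 0.5269
P₀ = 1/(2.9882 + 0.5269) = 0.2845
Lq = P₀·a^3·ρ / (3!(1-ρ)²) = 0.2845 × 1.8644 × 0.4103 / (6 × 0.3478) = 0.1043
Wq = Lq/λ = 0.10427/8.0 = 0.01303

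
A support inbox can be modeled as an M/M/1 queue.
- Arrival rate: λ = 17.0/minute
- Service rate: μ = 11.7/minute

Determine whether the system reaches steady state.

Stability requires ρ = λ/(cμ) < 1
ρ = 17.0/(1 × 11.7) = 17.0/11.70 = 1.4530
Since 1.4530 ≥ 1, the system is UNSTABLE.
Queue grows without bound. Need μ > λ = 17.0.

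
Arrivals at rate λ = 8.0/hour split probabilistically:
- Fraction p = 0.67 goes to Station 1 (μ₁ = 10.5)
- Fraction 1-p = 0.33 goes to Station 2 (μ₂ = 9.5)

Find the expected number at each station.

Effective rates: λ₁ = 8.0×0.67 = 5.36, λ₂ = 8.0×0.33 = 2.64
Station 1: ρ₁ = 5.36/10.5 = 0.51048, L₁ = ρ₁/(1-ρ₁) = 0.51048/(1-0.51048) = 1.0428
Station 2: ρ₂ = 2.64/9.5 = 0.2779, L₂ = ρ₂/(1-ρ₂) = 0.2779/(1-0.2779) = 0.3848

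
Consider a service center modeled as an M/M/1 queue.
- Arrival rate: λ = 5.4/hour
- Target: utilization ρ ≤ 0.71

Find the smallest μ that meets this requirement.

ρ = λ/μ, so μ = λ/ρ
μ ≥ 5.4/0.71 = 7.6056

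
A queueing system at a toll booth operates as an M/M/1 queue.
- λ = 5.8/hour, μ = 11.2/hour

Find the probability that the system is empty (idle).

ρ = λ/μ = 5.8/11.2 = 0.5179
P(0) = 1 - ρ = 1 - 0.5179 = 0.4821
The server is idle 48.21% of the time.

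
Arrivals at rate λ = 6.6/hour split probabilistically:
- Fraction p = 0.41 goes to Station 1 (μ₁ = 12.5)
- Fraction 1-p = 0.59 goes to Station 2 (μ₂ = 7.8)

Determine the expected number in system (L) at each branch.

Effective rates: λ₁ = 6.6×0.41 = 2.706, λ₂ = 6.6×0.59 = 3.894
Station 1: ρ₁ = 2.706/12.5 = 0.2165, L₁ = ρ₁/(1-ρ₁) = 0.2165/(1-0.2165) = 0.2763
Station 2: ρ₂ = 3.894/7.8 = 0.49923, L₂ = ρ₂/(1-ρ₂) = 0.49923/(1-0.49923) = 0.9969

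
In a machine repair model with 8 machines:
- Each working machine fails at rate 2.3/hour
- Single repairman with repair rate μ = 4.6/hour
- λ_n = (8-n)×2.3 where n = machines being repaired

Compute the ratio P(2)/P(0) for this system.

P(2)/P(0) = ∏_{i=0}^{2-1} λ_i/μ_{i+1}
= (8-0)×2.3/4.6 × (8-1)×2.3/4.6
= 14.0000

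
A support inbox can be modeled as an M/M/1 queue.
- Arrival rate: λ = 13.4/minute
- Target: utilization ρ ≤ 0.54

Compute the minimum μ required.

ρ = λ/μ, so μ = λ/ρ
μ ≥ 13.4/0.54 = 24.8148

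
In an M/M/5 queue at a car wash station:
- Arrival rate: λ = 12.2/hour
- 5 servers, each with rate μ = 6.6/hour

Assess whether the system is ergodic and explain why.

Stability requires ρ = λ/(cμ) < 1
ρ = 12.2/(5 × 6.6) = 12.2/33.00 = 0.3697
Since 0.3697 < 1, the system is STABLE.
The servers are busy 36.97% of the time.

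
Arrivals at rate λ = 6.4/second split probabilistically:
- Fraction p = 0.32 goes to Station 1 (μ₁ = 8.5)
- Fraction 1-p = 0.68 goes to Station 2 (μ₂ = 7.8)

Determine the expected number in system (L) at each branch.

Effective rates: λ₁ = 6.4×0.32 = 2.048, λ₂ = 6.4×0.68 = 4.352
Station 1: ρ₁ = 2.048/8.5 = 0.24094, L₁ = ρ₁/(1-ρ₁) = 0.24094/(1-0.24094) = 0.3174
Station 2: ρ₂ = 4.352/7.8 = 0.55795, L₂ = ρ₂/(1-ρ₂) = 0.55795/(1-0.55795) = 1.2622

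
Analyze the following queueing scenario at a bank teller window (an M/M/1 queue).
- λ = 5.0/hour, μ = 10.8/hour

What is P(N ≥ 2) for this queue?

ρ = λ/μ = 5.0/10.8 = 0.46296
P(N ≥ n) = ρⁿ
P(N ≥ 2) = 0.46296^2
P(N ≥ 2) = 0.2143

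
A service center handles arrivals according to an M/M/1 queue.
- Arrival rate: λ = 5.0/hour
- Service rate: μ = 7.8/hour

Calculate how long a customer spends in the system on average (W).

First, compute utilization: ρ = λ/μ = 5.0/7.8 = 0.6410
For M/M/1: W = 1/(μ-λ)
W = 1/(7.8-5.0) = 1/2.80
W = 0.3571 hours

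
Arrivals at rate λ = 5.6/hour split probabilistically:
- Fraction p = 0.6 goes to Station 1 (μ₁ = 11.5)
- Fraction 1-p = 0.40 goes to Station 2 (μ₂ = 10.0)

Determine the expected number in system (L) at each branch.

Effective rates: λ₁ = 5.6×0.6 = 3.36, λ₂ = 5.6×0.40 = 2.24
Station 1: ρ₁ = 3.36/11.5 = 0.2922, L₁ = ρ₁/(1-ρ₁) = 0.2922/(1-0.2922) = 0.4128
Station 2: ρ₂ = 2.24/10.0 = 0.2240, L₂ = ρ₂/(1-ρ₂) = 0.2240/(1-0.2240) = 0.2887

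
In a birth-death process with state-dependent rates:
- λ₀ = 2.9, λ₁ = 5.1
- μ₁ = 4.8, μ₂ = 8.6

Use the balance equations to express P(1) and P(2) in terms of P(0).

Balance equations:
State 0: λ₀P₀ = μ₁P₁ → P₁ = (λ₀/μ₁)P₀ = (2.9/4.8)P₀ = 0.6042P₀
State 1: P₂ = (λ₀λ₁)/(μ₁μ₂)P₀ = (2.9×5.1)/(4.8×8.6)P₀ = 0.3583P₀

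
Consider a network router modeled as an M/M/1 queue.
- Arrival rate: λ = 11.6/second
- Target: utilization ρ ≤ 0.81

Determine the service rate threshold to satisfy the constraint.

ρ = λ/μ, so μ = λ/ρ
μ ≥ 11.6/0.81 = 14.3210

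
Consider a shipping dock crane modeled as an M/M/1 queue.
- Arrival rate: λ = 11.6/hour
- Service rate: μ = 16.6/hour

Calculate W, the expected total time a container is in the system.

First, compute utilization: ρ = λ/μ = 11.6/16.6 = 0.6988
For M/M/1: W = 1/(μ-λ)
W = 1/(16.6-11.6) = 1/5.00
W = 0.2000 hours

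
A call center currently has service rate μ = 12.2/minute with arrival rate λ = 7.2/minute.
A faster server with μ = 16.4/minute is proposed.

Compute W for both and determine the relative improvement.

System 1: ρ₁ = 7.2/12.2 = 0.5902, W₁ = 1/(12.2-7.2) = 0.2000
System 2: ρ₂ = 7.2/16.4 = 0.4390, W₂ = 1/(16.4-7.2) = 0.1087
Improvement: (W₁-W₂)/W₁ = (0.2000-0.1087)/0.2000 = 45.65%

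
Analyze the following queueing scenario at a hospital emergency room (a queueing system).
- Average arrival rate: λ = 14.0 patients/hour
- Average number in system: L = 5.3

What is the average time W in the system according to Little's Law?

Little's Law: L = λW, so W = L/λ
W = 5.3/14.0 = 0.3786 hours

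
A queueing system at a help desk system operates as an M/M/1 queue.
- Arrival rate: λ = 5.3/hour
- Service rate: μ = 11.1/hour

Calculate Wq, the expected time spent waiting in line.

First, compute utilization: ρ = λ/μ = 5.3/11.1 = 0.4775
For M/M/1: Wq = λ/(μ(μ-λ))
Wq = 5.3/(11.1 × (11.1-5.3))
Wq = 5.3/(11.1 × 5.80)
Wq = 0.08232 hours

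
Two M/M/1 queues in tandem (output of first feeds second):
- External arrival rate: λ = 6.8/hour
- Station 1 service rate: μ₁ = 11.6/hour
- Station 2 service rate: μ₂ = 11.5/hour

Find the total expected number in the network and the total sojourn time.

By Jackson's theorem, each station behaves as independent M/M/1.
Station 1: ρ₁ = 6.8/11.6 = 0.5862, L₁ = ρ₁/(1-ρ₁) = λ/(μ₁-λ) = 6.8/4.80 = 1.4167
Station 2: ρ₂ = 6.8/11.5 = 0.5913, L₂ = ρ₂/(1-ρ₂) = λ/(μ₂-λ) = 6.8/4.70 = 1.4468
Total: L = L₁ + L₂ = 1.4167 + 1.4468 = 2.8635
W = L/λ = 2.8635/6.8 = 0.4211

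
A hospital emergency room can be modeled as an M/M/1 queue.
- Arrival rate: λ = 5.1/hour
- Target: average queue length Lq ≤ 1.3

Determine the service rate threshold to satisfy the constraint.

For M/M/1: Lq = λ²/(μ(μ-λ))
Need Lq ≤ 1.3, i.e. μ(μ-λ) ≥ λ²/1.3
μ² - 5.1μ - 26.01/1.3 ≥ 0  →  μ² - 5.1μ - 20.0077 ≥ 0
Quadratic formula (positive root): μ = [λ + √(λ² + 4×20.0077)]/2
Discriminant: 26.01 + 4×20.0077 = 106.0408, √106.0408 = 10.2976
μ ≥ (5.1 + 10.2976)/2 = 7.6988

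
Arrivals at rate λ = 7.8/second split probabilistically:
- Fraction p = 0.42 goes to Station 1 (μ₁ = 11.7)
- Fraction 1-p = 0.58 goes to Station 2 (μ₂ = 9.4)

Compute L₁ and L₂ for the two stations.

Effective rates: λ₁ = 7.8×0.42 = 3.276, λ₂ = 7.8×0.58 = 4.524
Station 1: ρ₁ = 3.276/11.7 = 0.2800, L₁ = ρ₁/(1-ρ₁) = 0.2800/(1-0.2800) = 0.3889
Station 2: ρ₂ = 4.524/9.4 = 0.48128, L₂ = ρ₂/(1-ρ₂) = 0.48128/(1-0.48128) = 0.9278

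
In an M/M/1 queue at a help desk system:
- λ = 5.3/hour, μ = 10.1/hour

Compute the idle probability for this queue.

ρ = λ/μ = 5.3/10.1 = 0.5248
P(0) = 1 - ρ = 1 - 0.5248 = 0.4752
The server is idle 47.52% of the time.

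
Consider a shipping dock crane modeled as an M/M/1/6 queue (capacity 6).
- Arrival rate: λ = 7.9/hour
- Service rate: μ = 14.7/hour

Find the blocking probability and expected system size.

ρ = λ/μ = 7.9/14.7 = 0.5374
P₀ = (1-ρ)/(1-ρ^(K+1)) = (1-0.5374)/(1-0.5374^7) = 0.46260/0.98706 = 0.4687
P_K = P₀×ρ^K = 0.4687 × 0.5374^6 = 0.4687 × 0.02409 = 0.01129
Blocking probability P_6 = 0.01129 (1.13%)
L = ρ[1 - (K+1)ρ^K + Kρ^(K+1)] / [(1-ρ)(1-ρ^(K+1))]
L = 0.5374 × (1 - 7×0.024087 + 6×0.012944) / ((1 - 0.5374) × (1 - 0.012944)) = 1.0699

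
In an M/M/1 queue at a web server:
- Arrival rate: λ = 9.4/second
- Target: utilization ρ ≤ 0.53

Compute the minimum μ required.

ρ = λ/μ, so μ = λ/ρ
μ ≥ 9.4/0.53 = 17.7358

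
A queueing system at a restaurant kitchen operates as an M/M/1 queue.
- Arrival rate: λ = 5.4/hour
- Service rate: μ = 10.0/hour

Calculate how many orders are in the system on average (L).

ρ = λ/μ = 5.4/10.0 = 0.5400
For M/M/1: L = λ/(μ-λ)
L = 5.4/(10.0-5.4) = 5.4/4.60
L = 1.1739 orders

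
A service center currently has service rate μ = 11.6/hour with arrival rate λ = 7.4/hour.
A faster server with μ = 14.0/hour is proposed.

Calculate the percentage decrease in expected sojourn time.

System 1: ρ₁ = 7.4/11.6 = 0.6379, W₁ = 1/(11.6-7.4) = 0.23810
System 2: ρ₂ = 7.4/14.0 = 0.5286, W₂ = 1/(14.0-7.4) = 0.15152
Improvement: (W₁-W₂)/W₁ = (0.23810-0.15152)/0.23810 = 36.36%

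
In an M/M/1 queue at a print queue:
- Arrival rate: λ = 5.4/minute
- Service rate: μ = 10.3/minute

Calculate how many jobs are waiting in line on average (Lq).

ρ = λ/μ = 5.4/10.3 = 0.5243
For M/M/1: Lq = λ²/(μ(μ-λ))
Lq = 29.16/(10.3 × 4.90)
Lq = 0.5778 jobs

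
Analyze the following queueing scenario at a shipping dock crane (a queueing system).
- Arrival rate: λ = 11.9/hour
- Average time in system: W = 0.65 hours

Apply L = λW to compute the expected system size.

Little's Law: L = λW
L = 11.9 × 0.65 = 7.7350 containers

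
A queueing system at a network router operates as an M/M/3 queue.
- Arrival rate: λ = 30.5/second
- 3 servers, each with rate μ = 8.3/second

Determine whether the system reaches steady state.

Stability requires ρ = λ/(cμ) < 1
ρ = 30.5/(3 × 8.3) = 30.5/24.90 = 1.2249
Since 1.2249 ≥ 1, the system is UNSTABLE.
Need c > λ/μ = 30.5/8.3 = 3.67.
Minimum servers needed: c = 4.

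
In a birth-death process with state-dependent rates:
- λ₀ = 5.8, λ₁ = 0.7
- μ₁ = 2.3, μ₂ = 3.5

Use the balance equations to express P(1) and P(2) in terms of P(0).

Balance equations:
State 0: λ₀P₀ = μ₁P₁ → P₁ = (λ₀/μ₁)P₀ = (5.8/2.3)P₀ = 2.5217P₀
State 1: P₂ = (λ₀λ₁)/(μ₁μ₂)P₀ = (5.8×0.7)/(2.3×3.5)P₀ = 0.5043P₀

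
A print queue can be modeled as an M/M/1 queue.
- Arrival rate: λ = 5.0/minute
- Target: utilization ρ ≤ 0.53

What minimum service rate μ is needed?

ρ = λ/μ, so μ = λ/ρ
μ ≥ 5.0/0.53 = 9.4340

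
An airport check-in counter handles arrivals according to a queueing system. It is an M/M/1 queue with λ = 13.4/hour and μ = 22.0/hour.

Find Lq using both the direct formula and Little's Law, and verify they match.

Method 1 (direct): Lq = λ²/(μ(μ-λ)) = 179.56/(22.0 × 8.60) = 0.9490

Method 2 (Little's Law):
W = 1/(μ-λ) = 1/8.60 = 0.11628
Wq = W - 1/μ = 0.11628 - 0.045455 = 0.07082
Lq = λWq = 13.4 × 0.07082 = 0.9490 ✔ (matches Method 1)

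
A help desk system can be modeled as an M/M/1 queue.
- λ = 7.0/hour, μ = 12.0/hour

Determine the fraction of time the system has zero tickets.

ρ = λ/μ = 7.0/12.0 = 0.5833
P(0) = 1 - ρ = 1 - 0.5833 = 0.4167
The server is idle 41.67% of the time.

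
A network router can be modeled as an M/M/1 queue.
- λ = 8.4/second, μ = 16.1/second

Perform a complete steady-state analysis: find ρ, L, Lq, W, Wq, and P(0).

Step 1: ρ = λ/μ = 8.4/16.1 = 0.5217
Step 2: L = λ/(μ-λ) = 8.4/7.70 = 1.0909
Step 3: Lq = λ²/(μ(μ-λ)) = 70.56/(16.1×7.70) = 0.5692
Step 4: W = 1/(μ-λ) = 1/7.70 = 0.12987
Step 5: Wq = λ/(μ(μ-λ)) = 8.4/(16.1×7.70) = 0.06776
Step 6: P(0) = 1-ρ = 0.4783
Verify: L = λW = 8.4×0.12987 = 1.0909 ✔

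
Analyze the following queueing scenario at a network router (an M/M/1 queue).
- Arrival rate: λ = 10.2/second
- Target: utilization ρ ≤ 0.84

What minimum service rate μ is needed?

ρ = λ/μ, so μ = λ/ρ
μ ≥ 10.2/0.84 = 12.1429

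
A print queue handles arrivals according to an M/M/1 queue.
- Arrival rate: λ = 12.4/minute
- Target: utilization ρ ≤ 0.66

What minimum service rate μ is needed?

ρ = λ/μ, so μ = λ/ρ
μ ≥ 12.4/0.66 = 18.7879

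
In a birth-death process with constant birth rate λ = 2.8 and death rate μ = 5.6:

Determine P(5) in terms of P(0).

For constant rates: P(n)/P(0) = (λ/μ)^n
P(5)/P(0) = (2.8/5.6)^5 = 0.5000^5 = 0.03125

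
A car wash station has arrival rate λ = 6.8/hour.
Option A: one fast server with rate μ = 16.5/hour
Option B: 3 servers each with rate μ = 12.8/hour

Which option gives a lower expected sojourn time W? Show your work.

Option A: single server μ = 16.5 (M/M/1)
  ρ_A = 6.8/16.5 = 0.4121
  W_A = 1/(μ-λ) = 1/(16.5-6.8) = 1/9.70 = 0.1031

Option B: 3 servers μ = 12.8 (M/M/3)
  ρ_B = λ/(cμ) = 6.8/(3×12.8) = 0.1771
  Offered load a = λ/μ = cρ = 6.8/12.8 = 0.5312
  P₀ = [ Σₙ₌₀^2 aⁿ/n! + a^3/(3!(1-ρ)) ]⁻¹
  Σ = a^0/0! + a^1/1! + a^2/2! = 1.0000 + 0.53125 + 0.14111 = 1.6724
  a^3/(3!(1-ρ)) = 0.14993/(6 × 0.82292) = 0.03037
  P₀ = 1/(1.6724 + 0.03037) = 0.5873
  Lq = P₀·a^3·ρ / (3!(1-ρ)²) = 0.58729 × 0.14993 × 0.17708 / (6 × 0.67719) = 0.003838
  Wq_B = Lq/λ = 0.00383765/6.8 = 0.00056436
  W_B = Wq_B + 1/μ = 0.00056436 + 0.078125 = 0.07869

Since W_B = 0.07869 < W_A = 0.1031, Option B (multiple servers) has the shorter time in system.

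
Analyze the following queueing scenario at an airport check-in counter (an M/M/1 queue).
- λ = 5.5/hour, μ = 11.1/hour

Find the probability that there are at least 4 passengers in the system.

ρ = λ/μ = 5.5/11.1 = 0.4955
P(N ≥ n) = ρⁿ
P(N ≥ 4) = 0.4955^4
P(N ≥ 4) = 0.06028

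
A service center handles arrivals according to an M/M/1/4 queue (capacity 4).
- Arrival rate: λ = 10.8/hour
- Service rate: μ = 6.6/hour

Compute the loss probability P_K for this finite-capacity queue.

ρ = λ/μ = 10.8/6.6 = 1.63636
P₀ = (1-ρ)/(1-ρ^(K+1)) = (1-1.63636)/(1-1.63636^5) = -0.63636/-10.7326 = 0.05929
P_K = P₀×ρ^K = 0.05929 × 1.63636^4 = 0.05929 × 7.1699 = 0.4251
Blocking probability = 42.51%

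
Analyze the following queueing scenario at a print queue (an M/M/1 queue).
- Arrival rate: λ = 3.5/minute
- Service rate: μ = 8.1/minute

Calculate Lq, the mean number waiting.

ρ = λ/μ = 3.5/8.1 = 0.4321
For M/M/1: Lq = λ²/(μ(μ-λ))
Lq = 12.25/(8.1 × 4.60)
Lq = 0.3288 jobs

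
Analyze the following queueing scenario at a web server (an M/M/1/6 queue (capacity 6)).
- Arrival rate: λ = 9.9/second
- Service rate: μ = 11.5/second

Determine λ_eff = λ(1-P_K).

ρ = λ/μ = 9.9/11.5 = 0.86087
P₀ = (1-ρ)/(1-ρ^(K+1)) = (1-0.86087)/(1-0.86087^7) = 0.13913/0.64960 = 0.2142
P_K = P₀×ρ^K = 0.2142 × 0.86087^6 = 0.2142 × 0.4070 = 0.08718
λ_eff = λ(1-P_K) = 9.9 × (1 - 0.087176) = 9.9 × 0.912824 = 9.0370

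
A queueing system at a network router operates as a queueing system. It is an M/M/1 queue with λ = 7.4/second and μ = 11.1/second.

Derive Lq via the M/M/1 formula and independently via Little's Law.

Method 1 (direct): Lq = λ²/(μ(μ-λ)) = 54.76/(11.1 × 3.70) = 1.3333

Method 2 (Little's Law):
W = 1/(μ-λ) = 1/3.70 = 0.27027
Wq = W - 1/μ = 0.27027 - 0.090090 = 0.18018
Lq = λWq = 7.4 × 0.18018 = 1.3333 ✔ (matches Method 1)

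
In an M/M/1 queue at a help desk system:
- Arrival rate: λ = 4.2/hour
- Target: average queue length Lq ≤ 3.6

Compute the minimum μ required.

For M/M/1: Lq = λ²/(μ(μ-λ))
Need Lq ≤ 3.6, i.e. μ(μ-λ) ≥ λ²/3.6
μ² - 4.2μ - 17.64/3.6 ≥ 0  →  μ² - 4.2μ - 4.9000 ≥ 0
Quadratic formula (positive root): μ = [λ + √(λ² + 4×4.9000)]/2
Discriminant: 17.64 + 4×4.9000 = 37.2400, √37.2400 = 6.10246
μ ≥ (4.2 + 6.10246)/2 = 5.1512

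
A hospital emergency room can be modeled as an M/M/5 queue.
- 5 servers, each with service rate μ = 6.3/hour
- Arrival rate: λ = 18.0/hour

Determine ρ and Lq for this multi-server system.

Traffic intensity: ρ = λ/(cμ) = 18.0/(5×6.3) = 0.5714
Since ρ = 0.5714 < 1, system is stable.
Offered load a = λ/μ = cρ = 18.0/6.3 = 2.8571
P₀ = [ Σₙ₌₀^4 aⁿ/n! + a^5/(5!(1-ρ)) ]⁻¹
Σ = a^0/0! + a^1/1! + a^2/2! + a^3/3! + a^4/4! = 1.00000 + 2.85714 + 4.08163 + 3.88727 + 2.77662 = 14.6027
a^5/(5!(1-ρ)) = 190.3969/(120 × 0.42857) = 3.7022
P₀ = 1/(14.6027 + 3.7022) = 0.05463
Lq = P₀·a^5·ρ / (5!(1-ρ)²) = 0.054630 × 190.3969 × 0.57143 / (120 × 0.18367) = 0.2697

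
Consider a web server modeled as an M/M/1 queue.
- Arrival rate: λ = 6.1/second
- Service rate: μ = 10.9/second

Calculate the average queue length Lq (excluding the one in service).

ρ = λ/μ = 6.1/10.9 = 0.5596
For M/M/1: Lq = λ²/(μ(μ-λ))
Lq = 37.21/(10.9 × 4.80)
Lq = 0.7112 requests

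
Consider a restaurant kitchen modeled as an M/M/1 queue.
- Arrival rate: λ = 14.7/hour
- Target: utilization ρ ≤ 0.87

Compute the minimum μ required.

ρ = λ/μ, so μ = λ/ρ
μ ≥ 14.7/0.87 = 16.8966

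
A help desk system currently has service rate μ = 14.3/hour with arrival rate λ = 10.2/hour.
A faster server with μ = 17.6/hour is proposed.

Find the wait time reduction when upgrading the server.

System 1: ρ₁ = 10.2/14.3 = 0.7133, W₁ = 1/(14.3-10.2) = 0.24390
System 2: ρ₂ = 10.2/17.6 = 0.5795, W₂ = 1/(17.6-10.2) = 0.13514
Improvement: (W₁-W₂)/W₁ = (0.24390-0.13514)/0.24390 = 44.59%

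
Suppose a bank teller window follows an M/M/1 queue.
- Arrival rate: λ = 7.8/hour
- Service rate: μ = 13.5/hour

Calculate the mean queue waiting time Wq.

First, compute utilization: ρ = λ/μ = 7.8/13.5 = 0.5778
For M/M/1: Wq = λ/(μ(μ-λ))
Wq = 7.8/(13.5 × (13.5-7.8))
Wq = 7.8/(13.5 × 5.70)
Wq = 0.1014 hours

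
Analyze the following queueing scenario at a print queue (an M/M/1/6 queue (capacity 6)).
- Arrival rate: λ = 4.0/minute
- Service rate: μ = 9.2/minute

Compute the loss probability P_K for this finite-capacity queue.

ρ = λ/μ = 4.0/9.2 = 0.43478
P₀ = (1-ρ)/(1-ρ^(K+1)) = (1-0.43478)/(1-0.43478^7) = 0.56522/0.99706 = 0.5669
P_K = P₀×ρ^K = 0.5669 × 0.43478^6 = 0.5669 × 0.006755 = 0.003829
Blocking probability = 0.38%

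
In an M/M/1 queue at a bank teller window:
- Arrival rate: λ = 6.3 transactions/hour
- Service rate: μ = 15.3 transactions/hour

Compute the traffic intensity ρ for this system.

Server utilization: ρ = λ/μ
ρ = 6.3/15.3 = 0.4118
The server is busy 41.18% of the time.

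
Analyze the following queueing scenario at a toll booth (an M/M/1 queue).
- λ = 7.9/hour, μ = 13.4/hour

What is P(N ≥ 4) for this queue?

ρ = λ/μ = 7.9/13.4 = 0.5896
P(N ≥ n) = ρⁿ
P(N ≥ 4) = 0.5896^4
P(N ≥ 4) = 0.1208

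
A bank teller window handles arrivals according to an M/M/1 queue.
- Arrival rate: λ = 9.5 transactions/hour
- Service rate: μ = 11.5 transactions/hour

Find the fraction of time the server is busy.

Server utilization: ρ = λ/μ
ρ = 9.5/11.5 = 0.8261
The server is busy 82.61% of the time.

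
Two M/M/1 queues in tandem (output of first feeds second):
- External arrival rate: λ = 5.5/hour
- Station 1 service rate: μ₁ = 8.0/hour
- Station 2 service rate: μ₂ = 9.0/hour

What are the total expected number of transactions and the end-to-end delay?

By Jackson's theorem, each station behaves as independent M/M/1.
Station 1: ρ₁ = 5.5/8.0 = 0.6875, L₁ = ρ₁/(1-ρ₁) = λ/(μ₁-λ) = 5.5/2.50 = 2.2000
Station 2: ρ₂ = 5.5/9.0 = 0.6111, L₂ = ρ₂/(1-ρ₂) = λ/(μ₂-λ) = 5.5/3.50 = 1.5714
Total: L = L₁ + L₂ = 2.2000 + 1.5714 = 3.7714
W = L/λ = 3.7714/5.5 = 0.6857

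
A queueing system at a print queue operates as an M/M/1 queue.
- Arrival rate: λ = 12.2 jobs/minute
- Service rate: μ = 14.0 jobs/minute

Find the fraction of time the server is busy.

Server utilization: ρ = λ/μ
ρ = 12.2/14.0 = 0.8714
The server is busy 87.14% of the time.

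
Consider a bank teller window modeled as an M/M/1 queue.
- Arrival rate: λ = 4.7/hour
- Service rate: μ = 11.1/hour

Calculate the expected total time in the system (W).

First, compute utilization: ρ = λ/μ = 4.7/11.1 = 0.4234
For M/M/1: W = 1/(μ-λ)
W = 1/(11.1-4.7) = 1/6.40
W = 0.1562 hours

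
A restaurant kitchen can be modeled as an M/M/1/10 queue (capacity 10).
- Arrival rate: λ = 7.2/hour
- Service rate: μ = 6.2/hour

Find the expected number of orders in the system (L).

ρ = λ/μ = 7.2/6.2 = 1.16129
P₀ = (1-ρ)/(1-ρ^(K+1)) = (1-1.16129)/(1-1.16129^11) = -0.16129/-4.1802 = 0.03858
P_K = P₀×ρ^K = 0.03858 × 1.16129^10 = 0.03858 × 4.4607 = 0.1721
L = ρ[1 - (K+1)ρ^K + Kρ^(K+1)] / [(1-ρ)(1-ρ^(K+1))]
L = 1.16129 × (1 - 11×4.46074 + 10×5.18021) / ((1 - 1.16129) × (1 - 5.18021)) = 6.4314 orders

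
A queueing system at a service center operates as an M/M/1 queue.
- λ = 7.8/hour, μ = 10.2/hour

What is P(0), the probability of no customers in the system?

ρ = λ/μ = 7.8/10.2 = 0.7647
P(0) = 1 - ρ = 1 - 0.7647 = 0.2353
The server is idle 23.53% of the time.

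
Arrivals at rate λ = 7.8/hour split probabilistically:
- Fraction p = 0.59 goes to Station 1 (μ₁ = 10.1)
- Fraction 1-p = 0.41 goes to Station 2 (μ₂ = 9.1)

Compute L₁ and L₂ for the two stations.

Effective rates: λ₁ = 7.8×0.59 = 4.602, λ₂ = 7.8×0.41 = 3.198
Station 1: ρ₁ = 4.602/10.1 = 0.45564, L₁ = ρ₁/(1-ρ₁) = 0.45564/(1-0.45564) = 0.8370
Station 2: ρ₂ = 3.198/9.1 = 0.35143, L₂ = ρ₂/(1-ρ₂) = 0.35143/(1-0.35143) = 0.5419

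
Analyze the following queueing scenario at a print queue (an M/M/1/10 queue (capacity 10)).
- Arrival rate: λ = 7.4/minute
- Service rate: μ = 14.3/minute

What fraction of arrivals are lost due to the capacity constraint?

ρ = λ/μ = 7.4/14.3 = 0.51748
P₀ = (1-ρ)/(1-ρ^(K+1)) = (1-0.51748)/(1-0.51748^11) = 0.48252/0.99929 = 0.4829
P_K = P₀×ρ^K = 0.48286 × 0.51748^10 = 0.48286 × 0.0013770 = 0.0006649
Blocking probability = 0.06649%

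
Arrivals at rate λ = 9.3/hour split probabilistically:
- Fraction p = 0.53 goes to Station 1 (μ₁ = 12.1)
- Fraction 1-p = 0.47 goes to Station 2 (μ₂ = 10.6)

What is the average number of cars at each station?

Effective rates: λ₁ = 9.3×0.53 = 4.929, λ₂ = 9.3×0.47 = 4.371
Station 1: ρ₁ = 4.929/12.1 = 0.40736, L₁ = ρ₁/(1-ρ₁) = 0.40736/(1-0.40736) = 0.6874
Station 2: ρ₂ = 4.371/10.6 = 0.41236, L₂ = ρ₂/(1-ρ₂) = 0.41236/(1-0.41236) = 0.7017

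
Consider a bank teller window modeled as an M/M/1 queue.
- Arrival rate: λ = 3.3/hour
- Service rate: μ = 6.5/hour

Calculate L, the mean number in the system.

ρ = λ/μ = 3.3/6.5 = 0.5077
For M/M/1: L = λ/(μ-λ)
L = 3.3/(6.5-3.3) = 3.3/3.20
L = 1.0312 transactions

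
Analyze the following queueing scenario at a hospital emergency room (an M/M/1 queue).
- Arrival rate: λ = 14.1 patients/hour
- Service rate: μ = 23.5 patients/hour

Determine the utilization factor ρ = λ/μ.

Server utilization: ρ = λ/μ
ρ = 14.1/23.5 = 0.6000
The server is busy 60.00% of the time.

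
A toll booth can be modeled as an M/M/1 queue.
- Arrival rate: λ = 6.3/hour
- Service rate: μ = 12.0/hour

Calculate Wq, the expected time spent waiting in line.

First, compute utilization: ρ = λ/μ = 6.3/12.0 = 0.5250
For M/M/1: Wq = λ/(μ(μ-λ))
Wq = 6.3/(12.0 × (12.0-6.3))
Wq = 6.3/(12.0 × 5.70)
Wq = 0.09211 hours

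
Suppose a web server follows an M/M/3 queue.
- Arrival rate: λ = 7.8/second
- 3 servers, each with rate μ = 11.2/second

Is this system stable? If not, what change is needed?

Stability requires ρ = λ/(cμ) < 1
ρ = 7.8/(3 × 11.2) = 7.8/33.60 = 0.2321
Since 0.2321 < 1, the system is STABLE.
The servers are busy 23.21% of the time.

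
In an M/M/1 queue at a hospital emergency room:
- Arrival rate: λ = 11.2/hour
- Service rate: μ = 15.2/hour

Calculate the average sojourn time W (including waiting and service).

First, compute utilization: ρ = λ/μ = 11.2/15.2 = 0.7368
For M/M/1: W = 1/(μ-λ)
W = 1/(15.2-11.2) = 1/4.00
W = 0.2500 hours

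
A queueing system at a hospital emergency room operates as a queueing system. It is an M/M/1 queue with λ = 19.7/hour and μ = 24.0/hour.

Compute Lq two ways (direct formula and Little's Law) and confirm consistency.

Method 1 (direct): Lq = λ²/(μ(μ-λ)) = 388.09/(24.0 × 4.30) = 3.7606

Method 2 (Little's Law):
W = 1/(μ-λ) = 1/4.30 = 0.232558
Wq = W - 1/μ = 0.232558 - 0.0416667 = 0.190891
Lq = λWq = 19.7 × 0.190891 = 3.7606 ✔ (matches Method 1)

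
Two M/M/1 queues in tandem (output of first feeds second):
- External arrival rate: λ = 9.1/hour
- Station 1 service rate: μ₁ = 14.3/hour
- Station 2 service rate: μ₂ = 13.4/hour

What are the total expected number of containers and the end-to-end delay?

By Jackson's theorem, each station behaves as independent M/M/1.
Station 1: ρ₁ = 9.1/14.3 = 0.6364, L₁ = ρ₁/(1-ρ₁) = λ/(μ₁-λ) = 9.1/5.20 = 1.7500
Station 2: ρ₂ = 9.1/13.4 = 0.6791, L₂ = ρ₂/(1-ρ₂) = λ/(μ₂-λ) = 9.1/4.30 = 2.1163
Total: L = L₁ + L₂ = 1.7500 + 2.1163 = 3.8663
W = L/λ = 3.8663/9.1 = 0.4249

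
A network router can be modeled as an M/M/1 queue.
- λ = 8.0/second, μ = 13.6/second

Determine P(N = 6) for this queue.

ρ = λ/μ = 8.0/13.6 = 0.58824
P(n) = (1-ρ)ρⁿ
P(6) = (1-0.58824) × 0.58824^6
P(6) = 0.4118 × 0.04143
P(6) = 0.01706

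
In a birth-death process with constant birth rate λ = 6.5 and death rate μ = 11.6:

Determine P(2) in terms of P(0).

For constant rates: P(n)/P(0) = (λ/μ)^n
P(2)/P(0) = (6.5/11.6)^2 = 0.56034^2 = 0.3140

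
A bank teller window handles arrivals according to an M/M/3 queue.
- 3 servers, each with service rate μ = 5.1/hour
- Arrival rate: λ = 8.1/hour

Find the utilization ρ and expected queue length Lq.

Traffic intensity: ρ = λ/(cμ) = 8.1/(3×5.1) = 0.5294
Since ρ = 0.5294 < 1, system is stable.
Offered load a = λ/μ = cρ = 8.1/5.1 = 1.5882
P₀ = [ Σₙ₌₀^2 aⁿ/n! + a^3/(3!(1-ρ)) ]⁻¹
Σ = a^0/0! + a^1/1! + a^2/2! = 1.00000 + 1.58824 + 1.26125 = 3.8495
a^3/(3!(1-ρ)) = 4.0063/(6 × 0.4706) = 1.4189
P₀ = 1/(3.8495 + 1.4189) = 0.1898
Lq = P₀·a^3·ρ / (3!(1-ρ)²) = 0.18981 × 4.0063 × 0.52941 / (6 × 0.22145) = 0.3030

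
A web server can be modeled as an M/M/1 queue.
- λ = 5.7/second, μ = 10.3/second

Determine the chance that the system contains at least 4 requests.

ρ = λ/μ = 5.7/10.3 = 0.5534
P(N ≥ n) = ρⁿ
P(N ≥ 4) = 0.5534^4
P(N ≥ 4) = 0.09379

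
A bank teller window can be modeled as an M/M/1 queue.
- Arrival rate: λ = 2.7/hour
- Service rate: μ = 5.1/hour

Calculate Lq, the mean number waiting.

ρ = λ/μ = 2.7/5.1 = 0.5294
For M/M/1: Lq = λ²/(μ(μ-λ))
Lq = 7.29/(5.1 × 2.40)
Lq = 0.5956 transactions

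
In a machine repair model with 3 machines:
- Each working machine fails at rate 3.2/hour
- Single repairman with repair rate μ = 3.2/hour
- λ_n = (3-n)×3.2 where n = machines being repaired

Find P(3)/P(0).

P(3)/P(0) = ∏_{i=0}^{3-1} λ_i/μ_{i+1}
= (3-0)×3.2/3.2 × (3-1)×3.2/3.2 × (3-2)×3.2/3.2
= 6.0000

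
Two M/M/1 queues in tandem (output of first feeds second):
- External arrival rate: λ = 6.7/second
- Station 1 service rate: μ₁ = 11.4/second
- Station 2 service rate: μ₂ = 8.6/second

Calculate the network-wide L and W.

By Jackson's theorem, each station behaves as independent M/M/1.
Station 1: ρ₁ = 6.7/11.4 = 0.5877, L₁ = ρ₁/(1-ρ₁) = λ/(μ₁-λ) = 6.7/4.70 = 1.4255
Station 2: ρ₂ = 6.7/8.6 = 0.7791, L₂ = ρ₂/(1-ρ₂) = λ/(μ₂-λ) = 6.7/1.90 = 3.5263
Total: L = L₁ + L₂ = 1.4255 + 3.5263 = 4.9518
W = L/λ = 4.9518/6.7 = 0.7391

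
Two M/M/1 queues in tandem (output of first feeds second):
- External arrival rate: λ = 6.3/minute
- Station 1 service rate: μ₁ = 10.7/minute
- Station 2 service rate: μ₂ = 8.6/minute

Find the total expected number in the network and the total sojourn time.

By Jackson's theorem, each station behaves as independent M/M/1.
Station 1: ρ₁ = 6.3/10.7 = 0.5888, L₁ = ρ₁/(1-ρ₁) = λ/(μ₁-λ) = 6.3/4.40 = 1.43182
Station 2: ρ₂ = 6.3/8.6 = 0.7326, L₂ = ρ₂/(1-ρ₂) = λ/(μ₂-λ) = 6.3/2.30 = 2.73913
Total: L = L₁ + L₂ = 1.43182 + 2.73913 = 4.17095
W = L/λ = 4.17095/6.3 = 0.6621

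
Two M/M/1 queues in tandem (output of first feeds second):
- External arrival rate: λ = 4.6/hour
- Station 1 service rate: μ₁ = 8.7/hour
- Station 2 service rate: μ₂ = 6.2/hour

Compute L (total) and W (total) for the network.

By Jackson's theorem, each station behaves as independent M/M/1.
Station 1: ρ₁ = 4.6/8.7 = 0.5287, L₁ = ρ₁/(1-ρ₁) = λ/(μ₁-λ) = 4.6/4.10 = 1.1220
Station 2: ρ₂ = 4.6/6.2 = 0.7419, L₂ = ρ₂/(1-ρ₂) = λ/(μ₂-λ) = 4.6/1.60 = 2.8750
Total: L = L₁ + L₂ = 1.1220 + 2.8750 = 3.9970
W = L/λ = 3.9970/4.6 = 0.8689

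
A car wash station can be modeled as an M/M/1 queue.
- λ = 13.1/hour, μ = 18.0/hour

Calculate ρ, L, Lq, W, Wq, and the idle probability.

Step 1: ρ = λ/μ = 13.1/18.0 = 0.7278
Step 2: L = λ/(μ-λ) = 13.1/4.90 = 2.6735
Step 3: Lq = λ²/(μ(μ-λ)) = 171.61/(18.0×4.90) = 1.9457
Step 4: W = 1/(μ-λ) = 1/4.90 = 0.204082
Step 5: Wq = λ/(μ(μ-λ)) = 13.1/(18.0×4.90) = 0.1485
Step 6: P(0) = 1-ρ = 0.2722
Verify: L = λW = 13.1×0.204082 = 2.6735 ✔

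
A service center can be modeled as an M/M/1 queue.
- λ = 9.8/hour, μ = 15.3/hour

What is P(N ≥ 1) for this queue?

ρ = λ/μ = 9.8/15.3 = 0.6405
P(N ≥ n) = ρⁿ
P(N ≥ 1) = 0.6405^1
P(N ≥ 1) = 0.6405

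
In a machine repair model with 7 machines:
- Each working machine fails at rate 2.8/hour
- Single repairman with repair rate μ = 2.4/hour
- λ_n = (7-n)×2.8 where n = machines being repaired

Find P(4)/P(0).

P(4)/P(0) = ∏_{i=0}^{4-1} λ_i/μ_{i+1}
= (7-0)×2.8/2.4 × (7-1)×2.8/2.4 × (7-2)×2.8/2.4 × (7-3)×2.8/2.4
= 1556.2037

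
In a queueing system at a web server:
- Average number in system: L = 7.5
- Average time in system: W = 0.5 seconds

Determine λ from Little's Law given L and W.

Little's Law: L = λW, so λ = L/W
λ = 7.5/0.5 = 15.0000 requests/second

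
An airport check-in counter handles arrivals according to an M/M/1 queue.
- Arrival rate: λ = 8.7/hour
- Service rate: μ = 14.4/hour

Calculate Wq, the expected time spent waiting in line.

First, compute utilization: ρ = λ/μ = 8.7/14.4 = 0.6042
For M/M/1: Wq = λ/(μ(μ-λ))
Wq = 8.7/(14.4 × (14.4-8.7))
Wq = 8.7/(14.4 × 5.70)
Wq = 0.1060 hours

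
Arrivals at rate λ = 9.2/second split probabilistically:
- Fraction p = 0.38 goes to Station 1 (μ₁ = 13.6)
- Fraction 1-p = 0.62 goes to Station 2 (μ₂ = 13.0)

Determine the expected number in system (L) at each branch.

Effective rates: λ₁ = 9.2×0.38 = 3.496, λ₂ = 9.2×0.62 = 5.704
Station 1: ρ₁ = 3.496/13.6 = 0.25706, L₁ = ρ₁/(1-ρ₁) = 0.25706/(1-0.25706) = 0.3460
Station 2: ρ₂ = 5.704/13.0 = 0.43877, L₂ = ρ₂/(1-ρ₂) = 0.43877/(1-0.43877) = 0.7818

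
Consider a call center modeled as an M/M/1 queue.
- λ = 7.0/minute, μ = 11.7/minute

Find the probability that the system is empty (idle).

ρ = λ/μ = 7.0/11.7 = 0.5983
P(0) = 1 - ρ = 1 - 0.5983 = 0.4017
The server is idle 40.17% of the time.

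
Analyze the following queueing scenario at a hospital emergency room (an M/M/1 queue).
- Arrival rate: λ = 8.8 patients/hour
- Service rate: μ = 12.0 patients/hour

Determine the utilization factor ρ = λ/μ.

Server utilization: ρ = λ/μ
ρ = 8.8/12.0 = 0.7333
The server is busy 73.33% of the time.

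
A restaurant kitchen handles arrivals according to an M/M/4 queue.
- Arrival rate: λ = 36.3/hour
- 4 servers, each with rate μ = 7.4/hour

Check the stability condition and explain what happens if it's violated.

Stability requires ρ = λ/(cμ) < 1
ρ = 36.3/(4 × 7.4) = 36.3/29.60 = 1.2264
Since 1.2264 ≥ 1, the system is UNSTABLE.
Need c > λ/μ = 36.3/7.4 = 4.91.
Minimum servers needed: c = 5.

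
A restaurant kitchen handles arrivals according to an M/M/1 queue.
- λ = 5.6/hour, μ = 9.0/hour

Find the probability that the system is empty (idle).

ρ = λ/μ = 5.6/9.0 = 0.6222
P(0) = 1 - ρ = 1 - 0.6222 = 0.3778
The server is idle 37.78% of the time.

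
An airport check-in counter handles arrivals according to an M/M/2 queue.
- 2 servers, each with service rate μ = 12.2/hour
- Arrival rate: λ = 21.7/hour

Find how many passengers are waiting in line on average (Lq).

Traffic intensity: ρ = λ/(cμ) = 21.7/(2×12.2) = 0.8893
Since ρ = 0.8893 < 1, system is stable.
Offered load a = λ/μ = cρ = 21.7/12.2 = 1.7787
P₀ = [ Σₙ₌₀^1 aⁿ/n! + a^2/(2!(1-ρ)) ]⁻¹
Σ = a^0/0! + a^1/1! = 1.0000 + 1.7787 = 2.7787
a^2/(2!(1-ρ)) = 3.163733/(2 × 0.1106557) = 14.2954
P₀ = 1/(2.7787 + 14.2954) = 0.05857
Lq = P₀·a^2·ρ / (2!(1-ρ)²) = 0.05856833 × 3.163733 × 0.8893443 / (2 × 0.01224469) = 6.7291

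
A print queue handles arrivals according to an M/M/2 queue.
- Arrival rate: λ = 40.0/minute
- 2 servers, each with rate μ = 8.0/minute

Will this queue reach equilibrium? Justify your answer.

Stability requires ρ = λ/(cμ) < 1
ρ = 40.0/(2 × 8.0) = 40.0/16.00 = 2.5000
Since 2.5000 ≥ 1, the system is UNSTABLE.
Need c > λ/μ = 40.0/8.0 = 5.00.
Minimum servers needed: c = 6.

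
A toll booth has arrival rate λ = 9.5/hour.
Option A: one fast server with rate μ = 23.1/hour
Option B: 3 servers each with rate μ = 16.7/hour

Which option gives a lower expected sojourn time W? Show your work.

Option A: single server μ = 23.1 (M/M/1)
  ρ_A = 9.5/23.1 = 0.4113
  W_A = 1/(μ-λ) = 1/(23.1-9.5) = 1/13.60 = 0.07353

Option B: 3 servers μ = 16.7 (M/M/3)
  ρ_B = λ/(cμ) = 9.5/(3×16.7) = 0.1896
  Offered load a = λ/μ = cρ = 9.5/16.7 = 0.5689
  P₀ = [ Σₙ₌₀^2 aⁿ/n! + a^3/(3!(1-ρ)) ]⁻¹
  Σ = a^0/0! + a^1/1! + a^2/2! = 1.0000 + 0.5689 + 0.1618 = 1.7307
  a^3/(3!(1-ρ)) = 0.1841/(6 × 0.8104) = 0.03786
  P₀ = 1/(1.7307 + 0.03786) = 0.5654
  Lq = P₀·a^3·ρ / (3!(1-ρ)²) = 0.5654 × 0.1841 × 0.1896 / (6 × 0.6567) = 0.005009
  Wq_B = Lq/λ = 0.005009/9.5 = 0.0005273
  W_B = Wq_B + 1/μ = 0.0005273 + 0.05988 = 0.06041

Since W_B = 0.06041 < W_A = 0.07353, Option B (multiple servers) has the shorter time in system.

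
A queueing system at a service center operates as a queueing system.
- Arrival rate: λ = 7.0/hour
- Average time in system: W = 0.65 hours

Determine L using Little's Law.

Little's Law: L = λW
L = 7.0 × 0.65 = 4.5500 customers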